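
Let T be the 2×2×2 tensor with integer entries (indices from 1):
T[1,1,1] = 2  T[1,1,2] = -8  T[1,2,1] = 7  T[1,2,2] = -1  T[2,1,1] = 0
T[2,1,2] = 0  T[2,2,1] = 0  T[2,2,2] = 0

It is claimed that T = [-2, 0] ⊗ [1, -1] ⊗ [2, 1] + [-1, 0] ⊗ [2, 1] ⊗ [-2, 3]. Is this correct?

No

Reconstruct entry (1,1,1) from the claimed factors: Σₗ aₗ[1]bₗ[1]cₗ[1] = (-2)·(1)·(2) + (-1)·(2)·(-2) = 0, but T[1,1,1] = 2. The claim is false.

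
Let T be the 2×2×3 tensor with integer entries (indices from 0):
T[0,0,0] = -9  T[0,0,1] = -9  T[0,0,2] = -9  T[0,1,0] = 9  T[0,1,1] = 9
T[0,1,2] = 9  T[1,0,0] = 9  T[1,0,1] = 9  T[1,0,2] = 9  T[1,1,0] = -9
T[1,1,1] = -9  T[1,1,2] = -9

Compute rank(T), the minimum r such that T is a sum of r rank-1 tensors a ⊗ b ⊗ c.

1

Lower bound: T ≠ 0 (e.g. T[0,0,0] = -9), so rank(T) ≥ 1.
Upper bound: if T = a ⊗ b ⊗ c then every fibre of T is a multiple of the corresponding factor, so read the factors off the fibres through the nonzero entry T[0,0,0] = -9.
The mode-1 fibre T[:,0,0] = [-9, 9] gives a = [1, -1] (primitive direction); the mode-2 fibre T[0,:,0] = [-9, 9] gives b = [1, -1]; then c[k] = T[0,0,k] / (a[0]·b[0]) = [-9, -9, -9] / 1 = [-9, -9, -9].
Expanding [1, -1] ⊗ [1, -1] ⊗ [-9, -9, -9] reproduces all 12 entries of T, so T = [1, -1] ⊗ [1, -1] ⊗ [-9, -9, -9] and rank(T) ≤ 1.
These bounds meet, so rank(T) = 1.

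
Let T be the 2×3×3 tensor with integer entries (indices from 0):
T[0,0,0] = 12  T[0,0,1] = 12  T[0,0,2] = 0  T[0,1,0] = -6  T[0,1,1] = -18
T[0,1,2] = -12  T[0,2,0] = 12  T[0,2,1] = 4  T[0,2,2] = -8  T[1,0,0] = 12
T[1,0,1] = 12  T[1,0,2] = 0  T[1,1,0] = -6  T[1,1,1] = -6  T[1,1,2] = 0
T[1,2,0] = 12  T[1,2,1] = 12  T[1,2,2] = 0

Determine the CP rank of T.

2

Lower bound: the mode-2 unfolding of T (rows indexed by j, columns by (i,k) = (0,0), (0,1), (0,2), (1,0), (1,1), (1,2)) is [[12, 12, 0, 12, 12, 0], [-6, -18, -12, -6, -6, 0], [12, 4, -8, 12, 12, 0]].
There the 2×2 minor on rows j ∈ {0, 1}, columns (i,k) ∈ {(0,0), (0,1)} is det [[12, 12], [-6, -18]] = -144 ≠ 0, so this unfolding has rank ≥ 2; CP rank is at least every unfolding rank, so rank(T) ≥ 2. (Unfolding ranks only ever bound the CP rank from below — rank(T) can be strictly larger than all of them — so the matching upper bound has to come from an explicit 2-term decomposition.)
Upper bound — finding two terms. Write S_k = T[:,:,k] for the frontal slices: S₀ = [[12, -6, 12], [12, -6, 12]], S₁ = [[12, -18, 4], [12, -6, 12]], S₂ = [[0, -12, -8], [0, 0, 0]].
If T = a₁ (x) b₁ (x) c₁ + a₂ (x) b₂ (x) c₂ then each S_k = c₁[k]·a₁b₁ᵀ + c₂[k]·a₂b₂ᵀ. S₀ and S₁ are linearly independent, so a₁b₁ᵀ and a₂b₂ᵀ must span the same plane of matrices: they are the rank-1 matrices of the form x·S₀ + y·S₁.
The 2×2 minor of x·S₀ + y·S₁ on rows {0,1}, columns {0,1} is 144·xy + 144·y² = 144·(y)(x + y), vanishing at (x:y) = (1:0) and (1:-1).
M₁ = S₀ = [[12, -6, 12], [12, -6, 12]] = 6·[1, 1][2, -1, 2]ᵀ and M₂ = S₀ − S₁ = [[0, 12, 8], [0, 0, 0]] = 4·[1, 0][0, 3, 2]ᵀ, so take a₁ = [1, 1], b₁ = [2, -1, 2], a₂ = [1, 0], b₂ = [0, 3, 2].
Each slice is an integer combination of E₁ = a₁b₁ᵀ and E₂ = a₂b₂ᵀ: S₀ = 6·E₁, S₁ = 6·E₁ − 4·E₂, S₂ = −4·E₂; reading off coefficients, c₁ = [6, 6, 0] and c₂ = [0, -4, -4].
Hence T = [1, 1] (x) [2, -1, 2] (x) [6, 6, 0] + [1, 0] (x) [0, 3, 2] (x) [0, -4, -4], so rank(T) ≤ 2.
These bounds meet, so rank(T) = 2.
Check entry T[1,0,0] = 12: (1)·(2)·(6) + (0)·(0)·(0) = 12.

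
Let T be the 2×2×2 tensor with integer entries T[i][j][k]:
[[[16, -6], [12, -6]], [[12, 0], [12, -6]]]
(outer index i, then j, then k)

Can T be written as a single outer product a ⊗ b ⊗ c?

The mode-1 unfolding of T (rows indexed by i, columns by (j,k) = (0,0), (0,1), (1,0), (1,1)) is [[16, -6, 12, -6], [12, 0, 12, -6]].
There the 2×2 minor on rows i ∈ {0, 1}, columns (j,k) ∈ {(0,0), (0,1)} is det [[16, -6], [12, 0]] = 72 ≠ 0, so this unfolding has rank ≥ 2; CP rank is at least every unfolding rank, so rank(T) ≥ 2.
In particular rank(T) ≥ 2 > 1, so T is not rank-1.

No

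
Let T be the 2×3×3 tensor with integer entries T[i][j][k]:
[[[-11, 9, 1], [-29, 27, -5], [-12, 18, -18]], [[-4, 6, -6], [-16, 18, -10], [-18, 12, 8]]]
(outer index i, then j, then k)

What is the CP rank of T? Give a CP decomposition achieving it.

rank(T) = 2

Lower bound: the mode-1 unfolding of T (rows indexed by i, columns by (j,k) = (0,0), (0,1), (0,2), (1,0), (1,1), (1,2), (2,0), (2,1), (2,2)) is [[-11, 9, 1, -29, 27, -5, -12, 18, -18], [-4, 6, -6, -16, 18, -10, -18, 12, 8]].
There the 2×2 minor on rows i ∈ {0, 1}, columns (j,k) ∈ {(0,0), (0,1)} is det [[-11, 9], [-4, 6]] = -30 ≠ 0, so this unfolding has rank ≥ 2; CP rank is at least every unfolding rank, so rank(T) ≥ 2. (This is only a lower bound: in general the CP rank may exceed every unfolding rank, so we still need to exhibit 2 rank-1 terms summing to T.)
Upper bound — finding two terms. Write S_k = T[:,:,k] for the frontal slices: S₀ = [[-11, -29, -12], [-4, -16, -18]], S₁ = [[9, 27, 18], [6, 18, 12]], S₂ = [[1, -5, -18], [-6, -10, 8]].
If T = a₁ ⊗ b₁ ⊗ c₁ + a₂ ⊗ b₂ ⊗ c₂ then each S_k = c₁[k]·a₁b₁ᵀ + c₂[k]·a₂b₂ᵀ. S₀ and S₁ are linearly independent, so a₁b₁ᵀ and a₂b₂ᵀ must span the same plane of matrices: they are the rank-1 matrices of the form x·S₀ + y·S₁.
The 2×2 minor of x·S₀ + y·S₁ on rows {0,1}, columns {0,1} is 60·x² − 60·xy = 60·(x − y)(x), vanishing at (x:y) = (1:1) and (0:1).
M₁ = S₀ + S₁ = [[-2, -2, 6], [2, 2, -6]] = (-2)·[1, -1][1, 1, -3]ᵀ and M₂ = S₁ = [[9, 27, 18], [6, 18, 12]] = 3·[3, 2][1, 3, 2]ᵀ, so take a₁ = [1, -1], b₁ = [1, 1, -3], a₂ = [3, 2], b₂ = [1, 3, 2].
Each slice is an integer combination of E₁ = a₁b₁ᵀ and E₂ = a₂b₂ᵀ: S₀ = −2·E₁ − 3·E₂, S₁ = 3·E₂, S₂ = 4·E₁ − E₂; reading off coefficients, c₁ = [-2, 0, 4] and c₂ = [-3, 3, -1].
Hence T = [1, -1] ⊗ [1, 1, -3] ⊗ [-2, 0, 4] + [3, 2] ⊗ [1, 3, 2] ⊗ [-3, 3, -1], so rank(T) ≤ 2.
These bounds meet, so rank(T) = 2.
Check entry T[1,2,1] = 12: (-1)·(-3)·(0) + (2)·(2)·(3) = 12.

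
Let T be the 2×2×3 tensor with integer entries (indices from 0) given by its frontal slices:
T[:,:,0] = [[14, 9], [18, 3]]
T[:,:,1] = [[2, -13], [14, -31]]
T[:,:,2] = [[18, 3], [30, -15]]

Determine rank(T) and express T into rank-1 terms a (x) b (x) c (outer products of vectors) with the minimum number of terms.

Lower bound: the mode-3 unfolding of T (rows indexed by k, columns by (i,j) = (0,0), (0,1), (1,0), (1,1)) is [[14, 9, 18, 3], [2, -13, 14, -31], [18, 3, 30, -15]].
There the 2×2 minor on rows k ∈ {0, 1}, columns (i,j) ∈ {(0,0), (0,1)} is det [[14, 9], [2, -13]] = -200 ≠ 0, so this unfolding has rank ≥ 2; CP rank is at least every unfolding rank, so rank(T) ≥ 2. (This is only a lower bound: in general the CP rank may exceed every unfolding rank, so we still need to exhibit 2 rank-1 terms summing to T.)
Upper bound — finding two terms. Write S_k = T[:,:,k] for the frontal slices: S₀ = [[14, 9], [18, 3]], S₁ = [[2, -13], [14, -31]], S₂ = [[18, 3], [30, -15]].
If T = a₁ (x) b₁ (x) c₁ + a₂ (x) b₂ (x) c₂ then each S_k = c₁[k]·a₁b₁ᵀ + c₂[k]·a₂b₂ᵀ. S₀ and S₁ are linearly independent, so a₁b₁ᵀ and a₂b₂ᵀ must span the same plane of matrices: they are the rank-1 matrices of the form x·S₀ + y·S₁.
det(x·S₀ + y·S₁) is −120·x² − 320·xy + 120·y² = (-40)·(x + 3·y)(3·x − y), vanishing at (x:y) = (3:-1) and (1:3).
M₁ = 3·S₀ − S₁ = [[40, 40], [40, 40]] = 40·(1, 1)(1, 1)ᵀ and M₂ = S₀ + 3·S₁ = [[20, -30], [60, -90]] = 10·(1, 3)(2, -3)ᵀ, so take a₁ = (1, 1), b₁ = (1, 1), a₂ = (1, 3), b₂ = (2, -3).
Each slice is an integer combination of E₁ = a₁b₁ᵀ and E₂ = a₂b₂ᵀ: S₀ = 12·E₁ + E₂, S₁ = −4·E₁ + 3·E₂, S₂ = 12·E₁ + 3·E₂; reading off coefficients, c₁ = (12, -4, 12) and c₂ = (1, 3, 3).
Hence T = (1, 1) (x) (1, 1) (x) (12, -4, 12) + (1, 3) (x) (2, -3) (x) (1, 3, 3), so rank(T) ≤ 2.
These bounds meet, so rank(T) = 2.
Check entry T[0,0,1] = 2: (1)·(1)·(-4) + (1)·(2)·(3) = 2.

rank(T) = 2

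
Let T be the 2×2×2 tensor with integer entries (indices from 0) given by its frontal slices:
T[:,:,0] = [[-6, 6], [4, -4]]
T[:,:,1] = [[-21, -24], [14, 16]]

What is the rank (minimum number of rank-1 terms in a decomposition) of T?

2

Lower bound: in the mode-3 unfolding of T (rows indexed by k, columns by (i,j)) the 2×2 minor on rows k ∈ {0, 1}, columns (i,j) ∈ {(0,0), (0,1)} is det [[-6, 6], [-21, -24]] = 270 ≠ 0, so that unfolding has rank ≥ 2 and hence rank(T) ≥ 2 (CP rank is at least every unfolding rank, though it can be larger).
Upper bound: T[i,:,:] = a[i]·M for every slice, with a = [3, -2] and M = [[-2, -7], [2, -8]] (rows j, columns k).
Splitting M by its rows (j = 0, 1), M = [1, 0][-2, -7]ᵀ + [0, 1][2, -8]ᵀ.
Hence T = [3, -2] ⊗ [1, 0] ⊗ [-2, -7] + [3, -2] ⊗ [0, 1] ⊗ [2, -8], so rank(T) ≤ 2.
These bounds meet, so rank(T) = 2.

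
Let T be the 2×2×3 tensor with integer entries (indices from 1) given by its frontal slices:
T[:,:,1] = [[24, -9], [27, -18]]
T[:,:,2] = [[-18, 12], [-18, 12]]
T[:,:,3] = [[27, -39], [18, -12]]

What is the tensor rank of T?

Lower bound: in the mode-1 unfolding of T (rows indexed by i, columns by (j,k)) the 2×2 minor on rows i ∈ {1, 2}, columns (j,k) ∈ {(1,1), (1,2)} is det [[24, -18], [27, -18]] = 54 ≠ 0, so that unfolding has rank ≥ 2 and hence rank(T) ≥ 2 (CP rank is at least every unfolding rank, though it can be larger).
Upper bound: with S_k = T[:,:,k], the two rank-1 terms a₁b₁ᵀ, a₂b₂ᵀ are the rank-1 members of the pencil x·S₁ + y·S₂.
det(x·S₁ + y·S₂) is −189·x² + 126·xy = (-63)·(3·x − 2·y)(x), vanishing at (x:y) = (2:3) and (0:1).
M₁ = 2·S₁ + 3·S₂ = [[-6, 18], [0, 0]] = (-6)·[1, 0][1, -3]ᵀ and M₂ = S₂ = [[-18, 12], [-18, 12]] = (-6)·[1, 1][3, -2]ᵀ, so take a₁ = [1, 0], b₁ = [1, -3], a₂ = [1, 1], b₂ = [3, -2].
Each slice is an integer combination of E₁ = a₁b₁ᵀ and E₂ = a₂b₂ᵀ: S₁ = −3·E₁ + 9·E₂, S₂ = −6·E₂, S₃ = 9·E₁ + 6·E₂; reading off coefficients, c₁ = [-3, 0, 9] and c₂ = [9, -6, 6].
Hence T = [1, 0] ∘ [1, -3] ∘ [-3, 0, 9] + [1, 1] ∘ [3, -2] ∘ [9, -6, 6], so rank(T) ≤ 2.
These bounds meet, so rank(T) = 2.

2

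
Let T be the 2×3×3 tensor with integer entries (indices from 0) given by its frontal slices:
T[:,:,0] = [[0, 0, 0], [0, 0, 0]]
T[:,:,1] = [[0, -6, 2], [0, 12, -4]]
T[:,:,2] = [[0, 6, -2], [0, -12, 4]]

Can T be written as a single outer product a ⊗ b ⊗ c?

The mode-1 fibre T[:,1,1] = [-6, 12] gives a = [1, -2] (primitive direction); the mode-2 fibre T[0,:,1] = [0, -6, 2] gives b = [0, 3, -1]; then c[k] = T[0,1,k] / (a[0]·b[1]) = [0, -6, 6] / 3 = [0, -2, 2].
Expanding [1, -2] ⊗ [0, 3, -1] ⊗ [0, -2, 2] reproduces all 18 entries of T, so T = [1, -2] ⊗ [0, 3, -1] ⊗ [0, -2, 2] and rank(T) ≤ 1.
Equivalently every frontal slice T[:,:,k] is c[k] times the rank-1 matrix [1, -2] ⊗ [0, 3, -1]. So T has rank 1 (it is nonzero).

Yes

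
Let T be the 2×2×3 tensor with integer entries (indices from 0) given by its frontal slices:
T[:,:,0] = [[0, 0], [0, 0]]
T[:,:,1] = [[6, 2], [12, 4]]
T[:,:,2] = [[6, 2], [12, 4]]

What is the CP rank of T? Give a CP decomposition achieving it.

rank(T) = 1

Lower bound: T ≠ 0 (e.g. T[0,0,1] = 6), so rank(T) ≥ 1.
Upper bound: the mode-1 fibre T[:,0,1] = [6, 12] gives a = (1, 2) (primitive direction); the mode-2 fibre T[0,:,1] = [6, 2] gives b = (3, 1); then c[k] = T[0,0,k] / (a[0]·b[0]) = [0, 6, 6] / 3 = (0, 2, 2).
Expanding (1, 2) ⊗ (3, 1) ⊗ (0, 2, 2) reproduces all 12 entries of T, so T = (1, 2) ⊗ (3, 1) ⊗ (0, 2, 2) and rank(T) ≤ 1.
These bounds meet, so rank(T) = 1.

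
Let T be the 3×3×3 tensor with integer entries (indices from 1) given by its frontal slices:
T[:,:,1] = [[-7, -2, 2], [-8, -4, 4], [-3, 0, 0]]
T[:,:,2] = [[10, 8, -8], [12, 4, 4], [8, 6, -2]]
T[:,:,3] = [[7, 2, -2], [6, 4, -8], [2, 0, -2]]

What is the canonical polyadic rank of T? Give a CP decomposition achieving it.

rank(T) = 3

Lower bound: in the mode-3 unfolding of T (rows indexed by k, columns by (i,j)) the 3×3 minor on rows k ∈ {1, 2, 3}, columns (i,j) ∈ {(1,1), (1,2), (2,1)} is det [[-7, -2, -8], [10, 8, 12], [7, 2, 6]] = 72 ≠ 0, so that unfolding has rank ≥ 3 and hence rank(T) ≥ 3 (CP rank is at least every unfolding rank, though it can be larger).
Upper bound: T is a sum of 3 rank-1 terms, T = [0, 2, 1] ⊗ [1, 0, 2] ⊗ [0, 2, -1] + [1, 0, 1] ⊗ [1, 2, -2] ⊗ [1, 2, -1] + [2, 2, 1] ⊗ [2, 1, -1] ⊗ [-2, 2, 2] (written with every a and b primitive with positive leading entry and the scale carried by c; CP decompositions are not unique, and this one is verified by expanding entrywise), so rank(T) ≤ 3.
These bounds meet, so rank(T) = 3.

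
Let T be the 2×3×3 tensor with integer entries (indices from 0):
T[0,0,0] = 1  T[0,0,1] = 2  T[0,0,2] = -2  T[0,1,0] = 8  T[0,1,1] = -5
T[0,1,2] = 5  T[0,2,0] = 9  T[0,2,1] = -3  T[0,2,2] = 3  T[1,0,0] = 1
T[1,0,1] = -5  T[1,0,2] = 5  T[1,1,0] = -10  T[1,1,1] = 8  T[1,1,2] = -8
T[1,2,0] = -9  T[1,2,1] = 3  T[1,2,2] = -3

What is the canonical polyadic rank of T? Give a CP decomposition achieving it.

rank(T) = 2

Lower bound: the mode-1 unfolding of T (rows indexed by i, columns by (j,k) = (0,0), (0,1), (0,2), (1,0), (1,1), (1,2), (2,0), (2,1), (2,2)) is [[1, 2, -2, 8, -5, 5, 9, -3, 3], [1, -5, 5, -10, 8, -8, -9, 3, -3]].
There the 2×2 minor on rows i ∈ {0, 1}, columns (j,k) ∈ {(0,0), (0,1)} is det [[1, 2], [1, -5]] = -7 ≠ 0, so this unfolding has rank ≥ 2; CP rank is at least every unfolding rank, so rank(T) ≥ 2. (Unfolding ranks only ever bound the CP rank from below — rank(T) can be strictly larger than all of them — so the matching upper bound has to come from an explicit 2-term decomposition.)
Upper bound — finding two terms. Write S_k = T[:,:,k] for the frontal slices: S₀ = [[1, 8, 9], [1, -10, -9]], S₁ = [[2, -5, -3], [-5, 8, 3]], S₂ = [[-2, 5, 3], [5, -8, -3]].
If T = a₁ ⊗ b₁ ⊗ c₁ + a₂ ⊗ b₂ ⊗ c₂ then each S_k = c₁[k]·a₁b₁ᵀ + c₂[k]·a₂b₂ᵀ. S₀ and S₁ are linearly independent, so a₁b₁ᵀ and a₂b₂ᵀ must span the same plane of matrices: they are the rank-1 matrices of the form x·S₀ + y·S₁.
The 2×2 minor of x·S₀ + y·S₁ on rows {0,1}, columns {0,1} is −18·x² + 33·xy − 9·y² = (-3)·(2·x − 3·y)(3·x − y), vanishing at (x:y) = (3:2) and (1:3).
M₁ = 3·S₀ + 2·S₁ = [[7, 14, 21], [-7, -14, -21]] = 7·[1, -1][1, 2, 3]ᵀ and M₂ = S₀ + 3·S₁ = [[7, -7, 0], [-14, 14, 0]] = 7·[1, -2][1, -1, 0]ᵀ, so take a₁ = [1, -1], b₁ = [1, 2, 3], a₂ = [1, -2], b₂ = [1, -1, 0].
Each slice is an integer combination of E₁ = a₁b₁ᵀ and E₂ = a₂b₂ᵀ: S₀ = 3·E₁ − 2·E₂, S₁ = −E₁ + 3·E₂, S₂ = E₁ − 3·E₂; reading off coefficients, c₁ = [3, -1, 1] and c₂ = [-2, 3, -3].
Hence T = [1, -1] ⊗ [1, 2, 3] ⊗ [3, -1, 1] + [1, -2] ⊗ [1, -1, 0] ⊗ [-2, 3, -3], so rank(T) ≤ 2.
These bounds meet, so rank(T) = 2.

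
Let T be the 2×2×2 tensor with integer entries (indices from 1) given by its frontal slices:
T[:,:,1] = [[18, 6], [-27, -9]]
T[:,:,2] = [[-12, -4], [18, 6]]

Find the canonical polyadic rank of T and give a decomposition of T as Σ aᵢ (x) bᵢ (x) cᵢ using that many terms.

rank(T) = 1

Lower bound: T ≠ 0 (e.g. T[1,1,1] = 18), so rank(T) ≥ 1.
Upper bound: if T = a (x) b (x) c then every fibre of T is a multiple of the corresponding factor, so read the factors off the fibres through the nonzero entry T[1,1,1] = 18.
The mode-1 fibre T[:,1,1] = [18, -27] gives a = [2, -3] (primitive direction); the mode-2 fibre T[1,:,1] = [18, 6] gives b = [3, 1]; then c[k] = T[1,1,k] / (a[1]·b[1]) = [18, -12] / 6 = [3, -2].
Expanding [2, -3] (x) [3, 1] (x) [3, -2] reproduces all 8 entries of T, so T = [2, -3] (x) [3, 1] (x) [3, -2] and rank(T) ≤ 1.
These bounds meet, so rank(T) = 1.
Check entry T[1,1,2] = -12: (2)·(3)·(-2) = -12.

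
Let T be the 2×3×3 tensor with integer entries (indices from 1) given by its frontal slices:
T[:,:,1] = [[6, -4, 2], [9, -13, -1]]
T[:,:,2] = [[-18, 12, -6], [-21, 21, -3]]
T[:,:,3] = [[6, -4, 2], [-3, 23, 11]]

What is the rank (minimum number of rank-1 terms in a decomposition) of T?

Lower bound: the mode-2 unfolding of T (rows indexed by j, columns by (i,k) = (1,1), (1,2), (1,3), (2,1), (2,2), (2,3)) is [[6, -18, 6, 9, -21, -3], [-4, 12, -4, -13, 21, 23], [2, -6, 2, -1, -3, 11]].
There the 2×2 minor on rows j ∈ {1, 2}, columns (i,k) ∈ {(1,1), (2,1)} is det [[6, 9], [-4, -13]] = -42 ≠ 0, so this unfolding has rank ≥ 2; CP rank is at least every unfolding rank, so rank(T) ≥ 2. (Unfolding ranks only ever bound the CP rank from below — rank(T) can be strictly larger than all of them — so the matching upper bound has to come from an explicit 2-term decomposition.)
Upper bound — finding two terms. Write S_k = T[:,:,k] for the frontal slices: S₁ = [[6, -4, 2], [9, -13, -1]], S₂ = [[-18, 12, -6], [-21, 21, -3]], S₃ = [[6, -4, 2], [-3, 23, 11]].
If T = a₁ ⊗ b₁ ⊗ c₁ + a₂ ⊗ b₂ ⊗ c₂ then each S_k = c₁[k]·a₁b₁ᵀ + c₂[k]·a₂b₂ᵀ. S₁ and S₂ are linearly independent, so a₁b₁ᵀ and a₂b₂ᵀ must span the same plane of matrices: they are the rank-1 matrices of the form x·S₁ + y·S₂.
The 2×2 minor of x·S₁ + y·S₂ on rows {1,2}, columns {1,2} is −42·x² + 168·xy − 126·y² = (-42)·(x − 3·y)(x − y), vanishing at (x:y) = (3:1) and (1:1).
M₁ = 3·S₁ + S₂ = [[0, 0, 0], [6, -18, -6]] = 6·[0, 1][1, -3, -1]ᵀ and M₂ = S₁ + S₂ = [[-12, 8, -4], [-12, 8, -4]] = (-4)·[1, 1][3, -2, 1]ᵀ, so take a₁ = [0, 1], b₁ = [1, -3, -1], a₂ = [1, 1], b₂ = [3, -2, 1].
Each slice is an integer combination of E₁ = a₁b₁ᵀ and E₂ = a₂b₂ᵀ: S₁ = 3·E₁ + 2·E₂, S₂ = −3·E₁ − 6·E₂, S₃ = −9·E₁ + 2·E₂; reading off coefficients, c₁ = [3, -3, -9] and c₂ = [2, -6, 2].
Hence T = [0, 1] ⊗ [1, -3, -1] ⊗ [3, -3, -9] + [1, 1] ⊗ [3, -2, 1] ⊗ [2, -6, 2], so rank(T) ≤ 2.
These bounds meet, so rank(T) = 2.

2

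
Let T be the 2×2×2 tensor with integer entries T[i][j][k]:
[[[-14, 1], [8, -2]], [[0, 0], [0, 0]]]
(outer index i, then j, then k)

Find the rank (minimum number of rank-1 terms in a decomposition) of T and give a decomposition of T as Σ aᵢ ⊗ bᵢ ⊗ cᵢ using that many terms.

Lower bound: the mode-3 unfolding of T (rows indexed by k, columns by (i,j) = (0,0), (0,1), (1,0), (1,1)) is [[-14, 8, 0, 0], [1, -2, 0, 0]].
There the 2×2 minor on rows k ∈ {0, 1}, columns (i,j) ∈ {(0,0), (0,1)} is det [[-14, 8], [1, -2]] = 20 ≠ 0, so this unfolding has rank ≥ 2; CP rank is at least every unfolding rank, so rank(T) ≥ 2. (Unfolding ranks only ever bound the CP rank from below — rank(T) can be strictly larger than all of them — so the matching upper bound has to come from an explicit 2-term decomposition.)
Upper bound — finding two terms. Every mode-1 slice of T is a multiple of one matrix: T[i,:,:] = a[i]·M with a = [1, 0] and M = [[-14, 1], [8, -2]] (rows indexed by j, columns by k). So it suffices to write M as a sum of two rank-1 matrices.
Splitting M by its rows (j = 0, 1), M = [1, 0][-14, 1]ᵀ + [0, 1][8, -2]ᵀ.
Hence T = [1, 0] ⊗ [1, 0] ⊗ [-14, 1] + [1, 0] ⊗ [0, 1] ⊗ [8, -2], so rank(T) ≤ 2.
These bounds meet, so rank(T) = 2.

rank(T) = 2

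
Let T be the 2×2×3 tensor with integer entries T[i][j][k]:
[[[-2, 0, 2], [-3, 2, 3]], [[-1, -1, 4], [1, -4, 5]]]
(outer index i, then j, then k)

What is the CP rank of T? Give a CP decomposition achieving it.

Lower bound: the mode-3 unfolding of T (rows indexed by k, columns by (i,j) = (0,0), (0,1), (1,0), (1,1)) is [[-2, -3, -1, 1], [0, 2, -1, -4], [2, 3, 4, 5]].
There the 3×3 minor on rows k ∈ {0, 1, 2}, columns (i,j) ∈ {(0,0), (0,1), (1,0)} is det [[-2, -3, -1], [0, 2, -1], [2, 3, 4]] = -12 ≠ 0, so this unfolding has rank ≥ 3; CP rank is at least every unfolding rank, so rank(T) ≥ 3. (Unfolding ranks only ever bound the CP rank from below — rank(T) can be strictly larger than all of them — so the matching upper bound has to come from an explicit 3-term decomposition.)
Upper bound: T is a sum of 3 rank-1 terms, T = [0, 1] ⊗ [1, 2] ⊗ [1, -1, 2] + [1, -1] ⊗ [0, 1] ⊗ [-1, 2, 1] + [1, 1] ⊗ [1, 1] ⊗ [-2, 0, 2] (written with every a and b primitive with positive leading entry and the scale carried by c; CP decompositions are not unique, and this one is verified by expanding entrywise), so rank(T) ≤ 3.
These bounds meet, so rank(T) = 3.

rank(T) = 3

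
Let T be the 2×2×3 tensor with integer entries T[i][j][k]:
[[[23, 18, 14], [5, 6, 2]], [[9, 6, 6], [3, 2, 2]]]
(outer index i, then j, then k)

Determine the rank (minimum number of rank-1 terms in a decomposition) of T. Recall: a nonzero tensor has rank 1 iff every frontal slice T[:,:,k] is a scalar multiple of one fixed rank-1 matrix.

2

Lower bound: the mode-1 unfolding of T (rows indexed by i, columns by (j,k) = (0,0), (0,1), (0,2), (1,0), (1,1), (1,2)) is [[23, 18, 14, 5, 6, 2], [9, 6, 6, 3, 2, 2]].
There the 2×2 minor on rows i ∈ {0, 1}, columns (j,k) ∈ {(0,0), (0,1)} is det [[23, 18], [9, 6]] = -24 ≠ 0, so this unfolding has rank ≥ 2; CP rank is at least every unfolding rank, so rank(T) ≥ 2. (Unfolding ranks only ever bound the CP rank from below — rank(T) can be strictly larger than all of them — so the matching upper bound has to come from an explicit 2-term decomposition.)
Upper bound — finding two terms. Write S_k = T[:,:,k] for the frontal slices: S₀ = [[23, 5], [9, 3]], S₁ = [[18, 6], [6, 2]], S₂ = [[14, 2], [6, 2]].
If T = a₁ ⊗ b₁ ⊗ c₁ + a₂ ⊗ b₂ ⊗ c₂ then each S_k = c₁[k]·a₁b₁ᵀ + c₂[k]·a₂b₂ᵀ. S₀ and S₁ are linearly independent, so a₁b₁ᵀ and a₂b₂ᵀ must span the same plane of matrices: they are the rank-1 matrices of the form x·S₀ + y·S₁.
det(x·S₀ + y·S₁) is 24·x² + 16·xy = 8·(3·x + 2·y)(x), vanishing at (x:y) = (2:-3) and (0:1).
M₁ = 2·S₀ − 3·S₁ = [[-8, -8], [0, 0]] = (-8)·[1, 0][1, 1]ᵀ and M₂ = S₁ = [[18, 6], [6, 2]] = 2·[3, 1][3, 1]ᵀ, so take a₁ = [1, 0], b₁ = [1, 1], a₂ = [3, 1], b₂ = [3, 1].
Each slice is an integer combination of E₁ = a₁b₁ᵀ and E₂ = a₂b₂ᵀ: S₀ = −4·E₁ + 3·E₂, S₁ = 2·E₂, S₂ = −4·E₁ + 2·E₂; reading off coefficients, c₁ = [-4, 0, -4] and c₂ = [3, 2, 2].
Hence T = [1, 0] ⊗ [1, 1] ⊗ [-4, 0, -4] + [3, 1] ⊗ [3, 1] ⊗ [3, 2, 2], so rank(T) ≤ 2.
These bounds meet, so rank(T) = 2.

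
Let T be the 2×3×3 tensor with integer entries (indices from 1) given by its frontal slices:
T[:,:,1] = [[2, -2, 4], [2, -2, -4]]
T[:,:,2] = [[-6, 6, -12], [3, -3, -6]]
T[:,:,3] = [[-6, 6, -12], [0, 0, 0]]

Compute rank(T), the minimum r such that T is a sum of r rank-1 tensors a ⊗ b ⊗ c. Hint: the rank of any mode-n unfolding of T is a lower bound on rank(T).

2

Lower bound: the mode-3 unfolding of T (rows indexed by k, columns by (i,j) = (1,1), (1,2), (1,3), (2,1), (2,2), (2,3)) is [[2, -2, 4, 2, -2, -4], [-6, 6, -12, 3, -3, -6], [-6, 6, -12, 0, 0, 0]].
There the 2×2 minor on rows k ∈ {1, 2}, columns (i,j) ∈ {(1,1), (2,1)} is det [[2, 2], [-6, 3]] = 18 ≠ 0, so this unfolding has rank ≥ 2; CP rank is at least every unfolding rank, so rank(T) ≥ 2. (Flattening ranks never certify an upper bound on CP rank; for that we must actually write T with 2 rank-1 terms.)
Upper bound — finding two terms. Write S_k = T[:,:,k] for the frontal slices: S₁ = [[2, -2, 4], [2, -2, -4]], S₂ = [[-6, 6, -12], [3, -3, -6]], S₃ = [[-6, 6, -12], [0, 0, 0]].
If T = a₁ ⊗ b₁ ⊗ c₁ + a₂ ⊗ b₂ ⊗ c₂ then each S_k = c₁[k]·a₁b₁ᵀ + c₂[k]·a₂b₂ᵀ. S₁ and S₂ are linearly independent, so a₁b₁ᵀ and a₂b₂ᵀ must span the same plane of matrices: they are the rank-1 matrices of the form x·S₁ + y·S₂.
The 2×2 minor of x·S₁ + y·S₂ on rows {1,2}, columns {1,3} is −16·x² + 24·xy + 72·y² = (-8)·(x − 3·y)(2·x + 3·y), vanishing at (x:y) = (3:1) and (3:-2).
M₁ = 3·S₁ + S₂ = [[0, 0, 0], [9, -9, -18]] = 9·(0, 1)(1, -1, -2)ᵀ and M₂ = 3·S₁ − 2·S₂ = [[18, -18, 36], [0, 0, 0]] = 18·(1, 0)(1, -1, 2)ᵀ, so take a₁ = (0, 1), b₁ = (1, -1, -2), a₂ = (1, 0), b₂ = (1, -1, 2).
Each slice is an integer combination of E₁ = a₁b₁ᵀ and E₂ = a₂b₂ᵀ: S₁ = 2·E₁ + 2·E₂, S₂ = 3·E₁ − 6·E₂, S₃ = −6·E₂; reading off coefficients, c₁ = (2, 3, 0) and c₂ = (2, -6, -6).
Hence T = (0, 1) ⊗ (1, -1, -2) ⊗ (2, 3, 0) + (1, 0) ⊗ (1, -1, 2) ⊗ (2, -6, -6), so rank(T) ≤ 2.
These bounds meet, so rank(T) = 2.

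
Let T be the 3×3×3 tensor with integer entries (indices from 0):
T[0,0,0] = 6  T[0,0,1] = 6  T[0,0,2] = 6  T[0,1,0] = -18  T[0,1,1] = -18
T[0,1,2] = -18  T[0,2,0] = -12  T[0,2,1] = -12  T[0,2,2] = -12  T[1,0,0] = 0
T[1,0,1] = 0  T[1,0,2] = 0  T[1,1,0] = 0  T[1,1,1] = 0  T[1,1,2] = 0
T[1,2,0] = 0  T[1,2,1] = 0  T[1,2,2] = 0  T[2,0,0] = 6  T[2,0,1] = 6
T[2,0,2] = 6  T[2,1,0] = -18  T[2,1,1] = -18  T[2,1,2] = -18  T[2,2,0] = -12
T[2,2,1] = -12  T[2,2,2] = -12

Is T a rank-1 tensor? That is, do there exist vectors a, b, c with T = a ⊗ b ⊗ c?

If T = a ⊗ b ⊗ c then every fibre of T is a multiple of the corresponding factor, so read the factors off the fibres through the nonzero entry T[0,0,0] = 6.
The mode-1 fibre T[:,0,0] = [6, 0, 6] gives a = [1, 0, 1] (primitive direction); the mode-2 fibre T[0,:,0] = [6, -18, -12] gives b = [1, -3, -2]; then c[k] = T[0,0,k] / (a[0]·b[0]) = [6, 6, 6] / 1 = [6, 6, 6].
Expanding [1, 0, 1] ⊗ [1, -3, -2] ⊗ [6, 6, 6] reproduces all 27 entries of T, so T = [1, 0, 1] ⊗ [1, -3, -2] ⊗ [6, 6, 6] and rank(T) ≤ 1.
Equivalently every frontal slice T[:,:,k] is c[k] times the rank-1 matrix [1, 0, 1] ⊗ [1, -3, -2]. So T has rank 1 (it is nonzero).

Yes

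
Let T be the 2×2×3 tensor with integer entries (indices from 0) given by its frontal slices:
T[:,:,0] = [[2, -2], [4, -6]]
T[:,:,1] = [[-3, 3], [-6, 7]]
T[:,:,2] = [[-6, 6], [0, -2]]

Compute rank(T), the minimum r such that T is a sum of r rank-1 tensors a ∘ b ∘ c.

3

Lower bound: in the mode-3 unfolding of T (rows indexed by k, columns by (i,j)) the 3×3 minor on rows k ∈ {0, 1, 2}, columns (i,j) ∈ {(0,0), (1,0), (1,1)} is det [[2, 4, -6], [-3, -6, 7], [-6, 0, -2]] = 48 ≠ 0, so that unfolding has rank ≥ 3 and hence rank(T) ≥ 3 (CP rank is at least every unfolding rank, though it can be larger).
Upper bound: T is a sum of 3 rank-1 terms, T = [0, 1] ∘ [1, -2] ∘ [2, -1, 2] + [1, -1] ∘ [1, -1] ∘ [0, 1, -2] + [1, 1] ∘ [1, -1] ∘ [2, -4, -4] (one valid choice — decompositions are not unique — normalised so each a, b is primitive with positive first nonzero entry; check it by expanding all entries), so rank(T) ≤ 3.
These bounds meet, so rank(T) = 3.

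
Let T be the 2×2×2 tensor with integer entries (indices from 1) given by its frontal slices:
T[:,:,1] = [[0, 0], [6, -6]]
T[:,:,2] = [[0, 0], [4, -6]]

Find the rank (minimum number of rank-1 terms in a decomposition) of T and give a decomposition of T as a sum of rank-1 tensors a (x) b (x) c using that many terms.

Lower bound: the mode-3 unfolding of T (rows indexed by k, columns by (i,j) = (1,1), (1,2), (2,1), (2,2)) is [[0, 0, 6, -6], [0, 0, 4, -6]].
There the 2×2 minor on rows k ∈ {1, 2}, columns (i,j) ∈ {(2,1), (2,2)} is det [[6, -6], [4, -6]] = -12 ≠ 0, so this unfolding has rank ≥ 2; CP rank is at least every unfolding rank, so rank(T) ≥ 2. (Unfolding ranks only ever bound the CP rank from below — rank(T) can be strictly larger than all of them — so the matching upper bound has to come from an explicit 2-term decomposition.)
Upper bound — finding two terms. Every mode-1 slice of T is a multiple of one matrix: T[i,:,:] = a[i]·M with a = [0, 1] and M = [[6, 4], [-6, -6]] (rows indexed by j, columns by k). So it suffices to write M as a sum of two rank-1 matrices.
Splitting M by its rows (j = 1, 2), M = [1, 0][6, 4]ᵀ + [0, 1][-6, -6]ᵀ.
Hence T = [0, 1] (x) [1, 0] (x) [6, 4] + [0, 1] (x) [0, 1] (x) [-6, -6], so rank(T) ≤ 2.
These bounds meet, so rank(T) = 2.

rank(T) = 2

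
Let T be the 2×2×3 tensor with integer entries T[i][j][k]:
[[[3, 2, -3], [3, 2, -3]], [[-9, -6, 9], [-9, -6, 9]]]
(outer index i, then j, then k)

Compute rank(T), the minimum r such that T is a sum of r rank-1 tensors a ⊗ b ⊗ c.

1

Lower bound: T ≠ 0 (e.g. T[0,0,0] = 3), so rank(T) ≥ 1.
Upper bound: if T = a ⊗ b ⊗ c then every fibre of T is a multiple of the corresponding factor, so read the factors off the fibres through the nonzero entry T[0,0,0] = 3.
The mode-1 fibre T[:,0,0] = [3, -9] gives a = [1, -3] (primitive direction); the mode-2 fibre T[0,:,0] = [3, 3] gives b = [1, 1]; then c[k] = T[0,0,k] / (a[0]·b[0]) = [3, 2, -3] / 1 = [3, 2, -3].
Expanding [1, -3] ⊗ [1, 1] ⊗ [3, 2, -3] reproduces all 12 entries of T, so T = [1, -3] ⊗ [1, 1] ⊗ [3, 2, -3] and rank(T) ≤ 1.
These bounds meet, so rank(T) = 1.
Check entry T[0,0,2] = -3: (1)·(1)·(-3) = -3.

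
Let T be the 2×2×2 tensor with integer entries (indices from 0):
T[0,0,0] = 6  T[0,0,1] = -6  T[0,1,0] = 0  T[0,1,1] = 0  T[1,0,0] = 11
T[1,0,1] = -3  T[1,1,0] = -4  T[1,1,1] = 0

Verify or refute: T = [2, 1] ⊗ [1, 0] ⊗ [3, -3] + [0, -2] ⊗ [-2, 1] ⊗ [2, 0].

Yes

Reconstruct entrywise from the claimed factors. For example, T[0,1,1] = 0 and Σₗ aₗ[0]bₗ[1]cₗ[1] = (2)·(0)·(-3) + (0)·(1)·(0) = 0; checking all 8 entries, every one matches. The claim holds.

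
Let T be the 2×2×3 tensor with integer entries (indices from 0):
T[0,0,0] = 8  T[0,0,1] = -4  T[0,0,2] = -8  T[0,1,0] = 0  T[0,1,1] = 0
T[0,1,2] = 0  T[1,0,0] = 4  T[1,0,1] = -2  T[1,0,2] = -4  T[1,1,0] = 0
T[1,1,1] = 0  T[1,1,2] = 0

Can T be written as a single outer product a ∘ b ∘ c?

Yes

The mode-1 fibre T[:,0,0] = [8, 4] gives a = [2, 1] (primitive direction); the mode-2 fibre T[0,:,0] = [8, 0] gives b = [1, 0]; then c[k] = T[0,0,k] / (a[0]·b[0]) = [8, -4, -8] / 2 = [4, -2, -4].
Expanding [2, 1] ∘ [1, 0] ∘ [4, -2, -4] reproduces all 12 entries of T, so T = [2, 1] ∘ [1, 0] ∘ [4, -2, -4] and rank(T) ≤ 1.
Equivalently every frontal slice T[:,:,k] is c[k] times the rank-1 matrix [2, 1] ∘ [1, 0]. So T has rank 1 (it is nonzero).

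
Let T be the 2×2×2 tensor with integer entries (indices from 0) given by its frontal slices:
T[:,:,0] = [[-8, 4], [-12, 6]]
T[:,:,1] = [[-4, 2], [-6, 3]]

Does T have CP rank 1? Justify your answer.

If T = a ⊗ b ⊗ c then every fibre of T is a multiple of the corresponding factor, so read the factors off the fibres through the nonzero entry T[0,0,0] = -8.
The mode-1 fibre T[:,0,0] = [-8, -12] gives a = (2, 3) (primitive direction); the mode-2 fibre T[0,:,0] = [-8, 4] gives b = (2, -1); then c[k] = T[0,0,k] / (a[0]·b[0]) = [-8, -4] / 4 = (-2, -1).
Expanding (2, 3) ⊗ (2, -1) ⊗ (-2, -1) reproduces all 8 entries of T, so T = (2, 3) ⊗ (2, -1) ⊗ (-2, -1) and rank(T) ≤ 1.
Equivalently every frontal slice T[:,:,k] is c[k] times the rank-1 matrix (2, 3) ⊗ (2, -1). So T has rank 1 (it is nonzero).

Yes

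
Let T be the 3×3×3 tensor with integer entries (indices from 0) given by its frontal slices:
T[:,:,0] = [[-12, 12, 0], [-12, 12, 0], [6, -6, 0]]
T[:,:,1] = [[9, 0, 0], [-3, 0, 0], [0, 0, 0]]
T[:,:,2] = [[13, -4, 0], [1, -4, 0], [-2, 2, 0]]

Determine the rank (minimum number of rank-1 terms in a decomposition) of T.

Lower bound: the mode-2 unfolding of T (rows indexed by j, columns by (i,k) = (0,0), (0,1), (0,2), (1,0), (1,1), (1,2), (2,0), (2,1), (2,2)) is [[-12, 9, 13, -12, -3, 1, 6, 0, -2], [12, 0, -4, 12, 0, -4, -6, 0, 2], [0, 0, 0, 0, 0, 0, 0, 0, 0]].
There the 2×2 minor on rows j ∈ {0, 1}, columns (i,k) ∈ {(0,0), (0,1)} is det [[-12, 9], [12, 0]] = -108 ≠ 0, so this unfolding has rank ≥ 2; CP rank is at least every unfolding rank, so rank(T) ≥ 2. (This is only a lower bound: in general the CP rank may exceed every unfolding rank, so we still need to exhibit 2 rank-1 terms summing to T.)
Upper bound — finding two terms. Write S_k = T[:,:,k] for the frontal slices: S₀ = [[-12, 12, 0], [-12, 12, 0], [6, -6, 0]], S₁ = [[9, 0, 0], [-3, 0, 0], [0, 0, 0]], S₂ = [[13, -4, 0], [1, -4, 0], [-2, 2, 0]].
If T = a₁ ⊗ b₁ ⊗ c₁ + a₂ ⊗ b₂ ⊗ c₂ then each S_k = c₁[k]·a₁b₁ᵀ + c₂[k]·a₂b₂ᵀ. S₀ and S₁ are linearly independent, so a₁b₁ᵀ and a₂b₂ᵀ must span the same plane of matrices: they are the rank-1 matrices of the form x·S₀ + y·S₁.
The 2×2 minor of x·S₀ + y·S₁ on rows {0,1}, columns {0,1} is 144·xy = 144·(y)(x), vanishing at (x:y) = (1:0) and (0:1).
M₁ = S₀ = [[-12, 12, 0], [-12, 12, 0], [6, -6, 0]] = (-6)·[2, 2, -1][1, -1, 0]ᵀ and M₂ = S₁ = [[9, 0, 0], [-3, 0, 0], [0, 0, 0]] = 3·[3, -1, 0][1, 0, 0]ᵀ, so take a₁ = [2, 2, -1], b₁ = [1, -1, 0], a₂ = [3, -1, 0], b₂ = [1, 0, 0].
Each slice is an integer combination of E₁ = a₁b₁ᵀ and E₂ = a₂b₂ᵀ: S₀ = −6·E₁, S₁ = 3·E₂, S₂ = 2·E₁ + 3·E₂; reading off coefficients, c₁ = [-6, 0, 2] and c₂ = [0, 3, 3].
Hence T = [2, 2, -1] ⊗ [1, -1, 0] ⊗ [-6, 0, 2] + [3, -1, 0] ⊗ [1, 0, 0] ⊗ [0, 3, 3], so rank(T) ≤ 2.
These bounds meet, so rank(T) = 2.

2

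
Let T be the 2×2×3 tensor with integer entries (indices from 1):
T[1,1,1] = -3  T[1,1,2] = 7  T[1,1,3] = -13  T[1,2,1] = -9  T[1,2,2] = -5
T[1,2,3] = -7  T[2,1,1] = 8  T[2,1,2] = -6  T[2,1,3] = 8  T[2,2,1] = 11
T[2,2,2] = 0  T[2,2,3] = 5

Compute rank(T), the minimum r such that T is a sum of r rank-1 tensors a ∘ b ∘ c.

Lower bound: the mode-3 unfolding of T (rows indexed by k, columns by (i,j) = (1,1), (1,2), (2,1), (2,2)) is [[-3, -9, 8, 11], [7, -5, -6, 0], [-13, -7, 8, 5]].
There the 3×3 minor on rows k ∈ {1, 2, 3}, columns (i,j) ∈ {(1,1), (1,2), (2,1)} is det [[-3, -9, 8], [7, -5, -6], [-13, -7, 8]] = -864 ≠ 0, so this unfolding has rank ≥ 3; CP rank is at least every unfolding rank, so rank(T) ≥ 3. (Flattening ranks never certify an upper bound on CP rank; for that we must actually write T with 3 rank-1 terms.)
Upper bound: T is a sum of 3 rank-1 terms, T = [1, -1] ∘ [1, 1] ∘ [-8, 0, -8] + [1, 2] ∘ [1, 1] ∘ [1, -1, -1] + [2, -1] ∘ [2, -1] ∘ [1, 2, -1] (one valid choice — decompositions are not unique — normalised so each a, b is primitive with positive first nonzero entry; check it by expanding all entries), so rank(T) ≤ 3.
These bounds meet, so rank(T) = 3.
Check entry T[2,2,3] = 5: (-1)·(1)·(-8) + (2)·(1)·(-1) + (-1)·(-1)·(-1) = 5.

3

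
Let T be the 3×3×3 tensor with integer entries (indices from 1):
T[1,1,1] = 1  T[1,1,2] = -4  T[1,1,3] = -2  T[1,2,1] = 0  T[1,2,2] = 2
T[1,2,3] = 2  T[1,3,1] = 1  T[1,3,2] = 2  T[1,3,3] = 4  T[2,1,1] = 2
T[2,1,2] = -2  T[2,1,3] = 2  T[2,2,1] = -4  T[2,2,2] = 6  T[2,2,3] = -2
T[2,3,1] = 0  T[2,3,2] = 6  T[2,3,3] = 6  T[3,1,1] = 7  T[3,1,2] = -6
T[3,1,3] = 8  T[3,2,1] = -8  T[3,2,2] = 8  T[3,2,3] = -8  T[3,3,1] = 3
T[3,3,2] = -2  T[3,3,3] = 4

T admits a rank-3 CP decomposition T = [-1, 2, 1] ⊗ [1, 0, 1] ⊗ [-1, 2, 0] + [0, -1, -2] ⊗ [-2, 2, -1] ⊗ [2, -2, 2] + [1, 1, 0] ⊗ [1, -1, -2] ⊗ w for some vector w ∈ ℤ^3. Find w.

w = [0, -2, -2]

Subtract the known terms from T to get the rank-1 residual R = [1, 1, 0] ⊗ [1, -1, -2] ⊗ w, so R[i,j,k] = a[i]·b[j]·w[k]. Pick indices with nonzero a[1]·b[1] = (1)·(1) = 1. Only the fibre through (1,1,·) is needed: R[1,1,:] = T[1,1,:] − Σₗ aₗ[1]bₗ[1]cₗ = [1, -4, -2] − (-1)·(1)·[-1, 2, 0] − (0)·(-2)·[2, -2, 2] = [0, -2, -2]. Then w[k] = R[1,1,k] / 1 for each k, giving w = [0, -2, -2] / 1 = [0, -2, -2].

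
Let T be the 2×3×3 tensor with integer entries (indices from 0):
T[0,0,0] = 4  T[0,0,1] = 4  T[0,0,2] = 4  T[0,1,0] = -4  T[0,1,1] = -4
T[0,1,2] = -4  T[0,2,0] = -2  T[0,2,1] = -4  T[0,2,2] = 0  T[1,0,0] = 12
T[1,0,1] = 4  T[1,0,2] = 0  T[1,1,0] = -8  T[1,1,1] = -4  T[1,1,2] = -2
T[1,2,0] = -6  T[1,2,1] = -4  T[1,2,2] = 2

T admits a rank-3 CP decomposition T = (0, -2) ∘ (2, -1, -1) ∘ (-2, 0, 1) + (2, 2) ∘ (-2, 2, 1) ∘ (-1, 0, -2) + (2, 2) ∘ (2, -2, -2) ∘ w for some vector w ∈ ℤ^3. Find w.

w = (0, 1, -1)

Subtract the known terms from T to get the rank-1 residual R = (2, 2) ∘ (2, -2, -2) ∘ w, so R[i,j,k] = a[i]·b[j]·w[k]. Pick indices with nonzero a[0]·b[0] = (2)·(2) = 4. Only the fibre through (0,0,·) is needed: R[0,0,:] = T[0,0,:] − Σₗ aₗ[0]bₗ[0]cₗ = [4, 4, 4] − (0)·(2)·(-2, 0, 1) − (2)·(-2)·(-1, 0, -2) = [0, 4, -4]. Then w[k] = R[0,0,k] / 4 for each k, giving w = [0, 4, -4] / 4 = (0, 1, -1).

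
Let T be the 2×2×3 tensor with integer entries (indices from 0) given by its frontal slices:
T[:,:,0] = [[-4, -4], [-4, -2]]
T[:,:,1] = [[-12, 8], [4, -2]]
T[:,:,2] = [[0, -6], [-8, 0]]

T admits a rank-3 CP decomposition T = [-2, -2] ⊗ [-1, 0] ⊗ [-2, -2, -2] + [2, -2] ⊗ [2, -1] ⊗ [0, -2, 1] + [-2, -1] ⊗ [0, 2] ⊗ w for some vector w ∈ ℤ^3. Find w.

Subtract the known terms from T to get the rank-1 residual R = [-2, -1] ⊗ [0, 2] ⊗ w, so R[i,j,k] = a[i]·b[j]·w[k]. Pick indices with nonzero a[0]·b[1] = (-2)·(2) = -4. Only the fibre through (0,1,·) is needed: R[0,1,:] = T[0,1,:] − Σₗ aₗ[0]bₗ[1]cₗ = [-4, 8, -6] − (-2)·(0)·[-2, -2, -2] − (2)·(-1)·[0, -2, 1] = [-4, 4, -4]. Then w[k] = R[0,1,k] / -4 for each k, giving w = [-4, 4, -4] / -4 = [1, -1, 1].

w = [1, -1, 1]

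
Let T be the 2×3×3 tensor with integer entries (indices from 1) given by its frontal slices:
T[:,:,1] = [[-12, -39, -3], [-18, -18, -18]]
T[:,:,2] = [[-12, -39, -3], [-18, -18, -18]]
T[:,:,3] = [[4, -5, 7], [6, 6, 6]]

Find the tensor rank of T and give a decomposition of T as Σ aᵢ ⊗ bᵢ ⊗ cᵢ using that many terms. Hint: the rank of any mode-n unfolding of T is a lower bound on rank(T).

rank(T) = 2

Lower bound: in the mode-3 unfolding of T (rows indexed by k, columns by (i,j)) the 2×2 minor on rows k ∈ {1, 3}, columns (i,j) ∈ {(1,1), (1,2)} is det [[-12, -39], [4, -5]] = 216 ≠ 0, so that unfolding has rank ≥ 2 and hence rank(T) ≥ 2 (CP rank is at least every unfolding rank, though it can be larger).
Upper bound: with S_k = T[:,:,k], the two rank-1 terms a₁b₁ᵀ, a₂b₂ᵀ are the rank-1 members of the pencil x·S₁ + y·S₃.
The 2×2 minor of x·S₁ + y·S₃ on rows {1,2}, columns {1,2} is −486·x² + 54·y² = (-54)·(3·x − y)(3·x + y), vanishing at (x:y) = (1:3) and (1:-3).
M₁ = S₁ + 3·S₃ = [[0, -54, 18], [0, 0, 0]] = (-18)·[1, 0][0, 3, -1]ᵀ and M₂ = S₁ − 3·S₃ = [[-24, -24, -24], [-36, -36, -36]] = (-12)·[2, 3][1, 1, 1]ᵀ, so take a₁ = [1, 0], b₁ = [0, 3, -1], a₂ = [2, 3], b₂ = [1, 1, 1].
Each slice is an integer combination of E₁ = a₁b₁ᵀ and E₂ = a₂b₂ᵀ: S₁ = −9·E₁ − 6·E₂, S₂ = −9·E₁ − 6·E₂, S₃ = −3·E₁ + 2·E₂; reading off coefficients, c₁ = [-9, -9, -3] and c₂ = [-6, -6, 2].
Hence T = [1, 0] ⊗ [0, 3, -1] ⊗ [-9, -9, -3] + [2, 3] ⊗ [1, 1, 1] ⊗ [-6, -6, 2], so rank(T) ≤ 2.
These bounds meet, so rank(T) = 2.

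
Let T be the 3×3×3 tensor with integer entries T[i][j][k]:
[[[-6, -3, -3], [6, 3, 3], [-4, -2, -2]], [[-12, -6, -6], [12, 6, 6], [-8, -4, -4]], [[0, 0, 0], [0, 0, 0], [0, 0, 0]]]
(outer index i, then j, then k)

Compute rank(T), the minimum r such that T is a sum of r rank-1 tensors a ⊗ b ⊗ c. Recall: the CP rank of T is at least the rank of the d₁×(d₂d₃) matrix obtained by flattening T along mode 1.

1

Lower bound: T ≠ 0 (e.g. T[0,0,0] = -6), so rank(T) ≥ 1.
Upper bound: if T = a ⊗ b ⊗ c then every fibre of T is a multiple of the corresponding factor, so read the factors off the fibres through the nonzero entry T[0,0,0] = -6.
The mode-1 fibre T[:,0,0] = [-6, -12, 0] gives a = [1, 2, 0] (primitive direction); the mode-2 fibre T[0,:,0] = [-6, 6, -4] gives b = [3, -3, 2]; then c[k] = T[0,0,k] / (a[0]·b[0]) = [-6, -3, -3] / 3 = [-2, -1, -1].
Expanding [1, 2, 0] ⊗ [3, -3, 2] ⊗ [-2, -1, -1] reproduces all 27 entries of T, so T = [1, 2, 0] ⊗ [3, -3, 2] ⊗ [-2, -1, -1] and rank(T) ≤ 1.
These bounds meet, so rank(T) = 1.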